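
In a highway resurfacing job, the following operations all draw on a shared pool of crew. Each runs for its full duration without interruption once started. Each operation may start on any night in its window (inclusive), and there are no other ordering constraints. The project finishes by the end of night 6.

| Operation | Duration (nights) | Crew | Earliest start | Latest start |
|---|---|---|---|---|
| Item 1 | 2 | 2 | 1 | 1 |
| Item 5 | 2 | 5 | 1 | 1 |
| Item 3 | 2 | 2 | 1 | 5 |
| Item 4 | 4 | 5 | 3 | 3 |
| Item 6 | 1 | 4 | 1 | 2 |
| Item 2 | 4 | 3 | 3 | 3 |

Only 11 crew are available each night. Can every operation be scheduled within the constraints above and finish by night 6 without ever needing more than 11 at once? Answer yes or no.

yes

Schedule Item 1@1, Item 5@1, Item 3@2, Item 4@3, Item 6@1, Item 2@3: n1:11  n2:9  n3:10  n4:8  n5:8  n6:8 — peak 11 ≤ 11.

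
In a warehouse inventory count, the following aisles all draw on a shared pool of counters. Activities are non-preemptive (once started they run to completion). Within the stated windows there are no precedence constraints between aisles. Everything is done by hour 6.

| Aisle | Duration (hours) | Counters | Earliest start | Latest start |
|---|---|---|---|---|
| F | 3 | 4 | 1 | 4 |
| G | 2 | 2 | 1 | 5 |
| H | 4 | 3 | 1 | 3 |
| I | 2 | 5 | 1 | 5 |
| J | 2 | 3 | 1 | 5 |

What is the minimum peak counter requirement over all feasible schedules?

Early-start (F@1, G@1, H@1, I@1, J@1) gives peak 17: h1:17  h2:17  h3:7  h4:3  h5:0  h6:0.
Shift I→4, J→5.
Schedule F@1, G@1, H@1, I@4, J@5: h1:9  h2:9  h3:7  h4:8  h5:8  h6:3 — peak 9.

9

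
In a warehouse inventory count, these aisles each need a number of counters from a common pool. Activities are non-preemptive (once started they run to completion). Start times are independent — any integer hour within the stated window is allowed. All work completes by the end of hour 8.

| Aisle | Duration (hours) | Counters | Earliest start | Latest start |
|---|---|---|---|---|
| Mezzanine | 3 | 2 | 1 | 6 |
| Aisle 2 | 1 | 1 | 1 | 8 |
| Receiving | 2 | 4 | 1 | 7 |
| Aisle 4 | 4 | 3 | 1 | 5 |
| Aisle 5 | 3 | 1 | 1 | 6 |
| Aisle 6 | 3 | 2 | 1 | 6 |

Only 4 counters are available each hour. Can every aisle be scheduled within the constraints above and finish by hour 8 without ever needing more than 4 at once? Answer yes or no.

Total counter-hours = 36; over 8 hours the average is 36/8 > 4, so some hour must exceed 4.

no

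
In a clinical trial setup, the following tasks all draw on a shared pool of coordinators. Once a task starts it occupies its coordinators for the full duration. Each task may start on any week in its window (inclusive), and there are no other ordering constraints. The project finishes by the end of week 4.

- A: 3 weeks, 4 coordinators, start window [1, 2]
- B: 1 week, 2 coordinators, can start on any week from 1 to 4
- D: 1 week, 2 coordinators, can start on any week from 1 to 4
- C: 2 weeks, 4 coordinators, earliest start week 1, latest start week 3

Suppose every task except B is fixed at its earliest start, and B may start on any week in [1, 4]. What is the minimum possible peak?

B@1: w1:12  w2:8  w3:4  w4:0 → peak 12
B@2: w1:10  w2:10  w3:4  w4:0 → peak 10
B@3: w1:10  w2:8  w3:6  w4:0 → peak 10
B@4: w1:10  w2:8  w3:4  w4:2 → peak 10
Best is B@2, peak 10.

10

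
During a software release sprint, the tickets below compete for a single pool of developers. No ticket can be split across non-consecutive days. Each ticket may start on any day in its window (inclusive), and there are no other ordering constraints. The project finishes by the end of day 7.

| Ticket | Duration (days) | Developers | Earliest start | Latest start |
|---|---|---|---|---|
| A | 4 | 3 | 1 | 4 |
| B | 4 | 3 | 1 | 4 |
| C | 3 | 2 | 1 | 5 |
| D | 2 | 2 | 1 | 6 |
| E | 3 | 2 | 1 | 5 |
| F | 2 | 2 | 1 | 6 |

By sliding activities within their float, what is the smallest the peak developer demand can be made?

Early-start (A@1, B@1, C@1, D@1, E@1, F@1) gives peak 14: d1:14  d2:14  d3:10  d4:6  d5:0  d6:0  d7:0.
Shift B→3, C→5, E→5.
Schedule A@1, B@3, C@5, D@1, E@5, F@1: d1:7  d2:7  d3:6  d4:6  d5:7  d6:7  d7:4 — peak 7.
Total developer-days = 44 over 7 days ⇒ peak ≥ ⌈44/7⌉ = 7, so 7 is optimal.

7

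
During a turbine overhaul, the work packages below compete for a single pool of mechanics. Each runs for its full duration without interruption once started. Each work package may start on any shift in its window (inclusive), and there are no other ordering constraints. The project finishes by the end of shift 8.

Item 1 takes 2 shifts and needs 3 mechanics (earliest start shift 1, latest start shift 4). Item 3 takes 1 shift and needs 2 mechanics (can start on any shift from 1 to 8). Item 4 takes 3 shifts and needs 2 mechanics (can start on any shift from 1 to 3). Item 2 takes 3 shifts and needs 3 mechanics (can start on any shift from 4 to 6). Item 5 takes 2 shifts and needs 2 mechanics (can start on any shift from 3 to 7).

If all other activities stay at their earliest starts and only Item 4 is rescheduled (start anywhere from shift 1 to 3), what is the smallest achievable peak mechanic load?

Item 4@1: s1:7  s2:5  s3:4  s4:5  s5:3  s6:3  s7:0  s8:0 → peak 7
Item 4@2: s1:5  s2:5  s3:4  s4:7  s5:3  s6:3  s7:0  s8:0 → peak 7
Item 4@3: s1:5  s2:3  s3:4  s4:7  s5:5  s6:3  s7:0  s8:0 → peak 7
Best is Item 4@1, peak 7.

7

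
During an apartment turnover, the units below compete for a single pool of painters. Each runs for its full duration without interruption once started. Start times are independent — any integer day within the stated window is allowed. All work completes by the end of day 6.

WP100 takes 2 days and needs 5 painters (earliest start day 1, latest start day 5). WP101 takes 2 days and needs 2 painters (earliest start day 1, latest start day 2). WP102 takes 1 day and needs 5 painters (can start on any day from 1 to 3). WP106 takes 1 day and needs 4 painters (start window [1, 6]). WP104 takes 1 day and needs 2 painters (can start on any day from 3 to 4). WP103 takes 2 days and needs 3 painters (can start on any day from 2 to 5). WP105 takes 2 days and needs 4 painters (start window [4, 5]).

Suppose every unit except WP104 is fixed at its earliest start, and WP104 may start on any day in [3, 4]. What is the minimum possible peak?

16

WP104@3: d1:16  d2:10  d3:5  d4:4  d5:4  d6:0 → peak 16
WP104@4: d1:16  d2:10  d3:3  d4:6  d5:4  d6:0 → peak 16
Best is WP104@3, peak 16.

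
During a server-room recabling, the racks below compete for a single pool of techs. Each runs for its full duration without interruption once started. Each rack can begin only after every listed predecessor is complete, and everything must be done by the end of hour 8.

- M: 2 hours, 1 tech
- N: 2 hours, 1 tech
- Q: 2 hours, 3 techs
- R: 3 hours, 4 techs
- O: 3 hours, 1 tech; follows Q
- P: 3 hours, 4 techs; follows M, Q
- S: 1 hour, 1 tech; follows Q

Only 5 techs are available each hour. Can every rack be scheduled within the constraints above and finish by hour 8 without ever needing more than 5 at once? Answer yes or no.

yes

Schedule M@1, N@1, Q@1, R@3, O@3, P@6, S@6: h1:5  h2:5  h3:5  h4:5  h5:5  h6:5  h7:4  h8:4 — peak 5 ≤ 5.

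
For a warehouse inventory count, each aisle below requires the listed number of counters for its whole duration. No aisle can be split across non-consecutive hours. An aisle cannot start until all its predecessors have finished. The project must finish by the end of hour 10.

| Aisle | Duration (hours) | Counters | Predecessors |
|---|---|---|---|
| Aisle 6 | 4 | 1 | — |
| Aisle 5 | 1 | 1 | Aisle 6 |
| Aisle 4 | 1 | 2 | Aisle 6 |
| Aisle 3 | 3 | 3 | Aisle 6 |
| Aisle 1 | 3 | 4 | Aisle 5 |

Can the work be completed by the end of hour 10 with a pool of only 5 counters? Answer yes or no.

yes

Schedule Aisle 6@1, Aisle 5@5, Aisle 4@6, Aisle 3@5, Aisle 1@8: h1:1  h2:1  h3:1  h4:1  h5:4  h6:5  h7:3  h8:4  h9:4  h10:4 — peak 5 ≤ 5.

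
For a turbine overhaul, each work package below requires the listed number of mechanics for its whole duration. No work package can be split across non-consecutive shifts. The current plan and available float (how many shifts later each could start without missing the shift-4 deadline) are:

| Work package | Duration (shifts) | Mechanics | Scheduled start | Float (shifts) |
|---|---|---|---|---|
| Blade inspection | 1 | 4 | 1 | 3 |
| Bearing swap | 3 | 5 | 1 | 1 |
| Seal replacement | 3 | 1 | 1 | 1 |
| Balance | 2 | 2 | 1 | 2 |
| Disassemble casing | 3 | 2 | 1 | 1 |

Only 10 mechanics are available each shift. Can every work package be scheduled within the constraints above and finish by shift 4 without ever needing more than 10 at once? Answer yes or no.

Schedule Blade inspection@1, Bearing swap@1, Seal replacement@1, Balance@2, Disassemble casing@2: s1:10  s2:10  s3:10  s4:2 — peak 10 ≤ 10.

yes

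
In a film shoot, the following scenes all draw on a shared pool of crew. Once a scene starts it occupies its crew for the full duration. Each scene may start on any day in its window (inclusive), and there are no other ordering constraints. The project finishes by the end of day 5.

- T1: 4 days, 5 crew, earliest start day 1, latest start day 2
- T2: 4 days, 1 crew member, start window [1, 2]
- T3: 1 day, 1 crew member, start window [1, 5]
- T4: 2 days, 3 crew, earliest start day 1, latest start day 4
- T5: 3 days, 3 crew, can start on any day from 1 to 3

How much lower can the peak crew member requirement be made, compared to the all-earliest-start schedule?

Early-start peak: d1:13  d2:12  d3:9  d4:6  d5:0 ⇒ 13.
Leveled (T1@1, T2@1, T3@5, T4@1, T5@3): d1:9  d2:9  d3:9  d4:9  d5:4 ⇒ 9.
Reduction 13 − 9 = 4.

4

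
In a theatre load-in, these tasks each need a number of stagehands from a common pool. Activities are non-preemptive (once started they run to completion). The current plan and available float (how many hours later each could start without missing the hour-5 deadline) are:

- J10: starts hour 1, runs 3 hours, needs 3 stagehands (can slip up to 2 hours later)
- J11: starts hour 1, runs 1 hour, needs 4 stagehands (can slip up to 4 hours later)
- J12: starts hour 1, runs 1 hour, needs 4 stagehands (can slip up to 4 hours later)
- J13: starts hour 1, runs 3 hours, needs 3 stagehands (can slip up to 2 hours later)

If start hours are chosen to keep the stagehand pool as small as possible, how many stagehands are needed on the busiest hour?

6

Early-start (J10@1, J11@1, J12@1, J13@1) gives peak 14: h1:14  h2:6  h3:6  h4:0  h5:0.
Shift J11→4, J12→5.
Schedule J10@1, J11@4, J12@5, J13@1: h1:6  h2:6  h3:6  h4:4  h5:4 — peak 6.
Total stagehand-hours = 26 over 5 hours ⇒ peak ≥ ⌈26/5⌉ = 6, so 6 is optimal.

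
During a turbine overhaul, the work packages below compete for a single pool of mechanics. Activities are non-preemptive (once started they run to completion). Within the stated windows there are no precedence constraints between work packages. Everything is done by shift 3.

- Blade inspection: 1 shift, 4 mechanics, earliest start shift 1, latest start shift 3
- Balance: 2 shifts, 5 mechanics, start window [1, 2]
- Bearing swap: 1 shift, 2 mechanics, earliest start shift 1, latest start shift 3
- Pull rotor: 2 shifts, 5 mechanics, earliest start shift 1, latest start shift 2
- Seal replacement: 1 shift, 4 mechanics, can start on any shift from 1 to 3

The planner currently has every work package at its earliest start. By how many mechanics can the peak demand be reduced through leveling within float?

10

Early-start peak: s1:20  s2:10  s3:0 ⇒ 20.
Leveled (Blade inspection@1, Balance@2, Bearing swap@1, Pull rotor@2, Seal replacement@1): s1:10  s2:10  s3:10 ⇒ 10.
Reduction 20 − 10 = 10.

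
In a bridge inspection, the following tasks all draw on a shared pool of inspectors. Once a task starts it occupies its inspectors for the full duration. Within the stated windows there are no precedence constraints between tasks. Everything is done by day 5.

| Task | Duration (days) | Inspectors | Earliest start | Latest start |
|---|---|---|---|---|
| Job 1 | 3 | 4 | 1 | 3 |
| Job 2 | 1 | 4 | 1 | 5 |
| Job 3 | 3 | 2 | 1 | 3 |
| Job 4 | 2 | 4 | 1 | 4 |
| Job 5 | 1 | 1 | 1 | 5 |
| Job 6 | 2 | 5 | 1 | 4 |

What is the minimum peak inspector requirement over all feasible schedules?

10

Early-start (Job 1@1, Job 2@1, Job 3@1, Job 4@1, Job 5@1, Job 6@1) gives peak 20: d1:20  d2:15  d3:6  d4:0  d5:0.
Shift Job 4→2, Job 5→4, Job 6→4.
Schedule Job 1@1, Job 2@1, Job 3@1, Job 4@2, Job 5@4, Job 6@4: d1:10  d2:10  d3:10  d4:6  d5:5 — peak 10.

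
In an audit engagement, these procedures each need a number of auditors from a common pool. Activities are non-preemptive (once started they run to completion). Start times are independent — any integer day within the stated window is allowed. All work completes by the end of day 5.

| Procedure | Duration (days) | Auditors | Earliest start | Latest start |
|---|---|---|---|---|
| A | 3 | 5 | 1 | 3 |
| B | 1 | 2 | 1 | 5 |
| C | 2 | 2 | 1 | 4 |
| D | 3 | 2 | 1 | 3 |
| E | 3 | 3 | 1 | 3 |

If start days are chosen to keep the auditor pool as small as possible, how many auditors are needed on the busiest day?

10

Early-start (A@1, B@1, C@1, D@1, E@1) gives peak 14: d1:14  d2:12  d3:10  d4:0  d5:0.
Shift D→2, E→3.
Schedule A@1, B@1, C@1, D@2, E@3: d1:9  d2:9  d3:10  d4:5  d5:3 — peak 10.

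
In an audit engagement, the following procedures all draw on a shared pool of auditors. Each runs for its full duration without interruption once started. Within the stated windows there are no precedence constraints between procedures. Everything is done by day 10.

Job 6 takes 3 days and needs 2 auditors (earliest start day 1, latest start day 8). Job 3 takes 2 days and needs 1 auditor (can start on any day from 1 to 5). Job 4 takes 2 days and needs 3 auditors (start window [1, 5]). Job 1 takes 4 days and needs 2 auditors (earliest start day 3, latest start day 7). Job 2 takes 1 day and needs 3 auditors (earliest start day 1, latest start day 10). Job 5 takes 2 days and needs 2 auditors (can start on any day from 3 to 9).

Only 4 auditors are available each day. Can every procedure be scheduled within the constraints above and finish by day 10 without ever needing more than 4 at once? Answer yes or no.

yes

Schedule Job 6@1, Job 3@1, Job 4@4, Job 1@6, Job 2@10, Job 5@6: d1:3  d2:3  d3:2  d4:3  d5:3  d6:4  d7:4  d8:2  d9:2  d10:3 — peak 4 ≤ 4.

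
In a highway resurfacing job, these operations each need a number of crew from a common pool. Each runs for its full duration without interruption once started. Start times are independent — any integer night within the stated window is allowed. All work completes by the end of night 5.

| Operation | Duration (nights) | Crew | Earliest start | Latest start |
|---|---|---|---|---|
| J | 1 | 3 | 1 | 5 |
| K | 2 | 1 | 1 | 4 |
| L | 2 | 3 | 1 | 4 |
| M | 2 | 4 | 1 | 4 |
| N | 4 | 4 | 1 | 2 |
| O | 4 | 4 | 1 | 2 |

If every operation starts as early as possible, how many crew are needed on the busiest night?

19

Early-start schedule: J@1, K@1, L@1, M@1, N@1, O@1.
Load per night: night 1: 19, night 2: 16, night 3: 8, night 4: 8, night 5: 0.
Peak is 19.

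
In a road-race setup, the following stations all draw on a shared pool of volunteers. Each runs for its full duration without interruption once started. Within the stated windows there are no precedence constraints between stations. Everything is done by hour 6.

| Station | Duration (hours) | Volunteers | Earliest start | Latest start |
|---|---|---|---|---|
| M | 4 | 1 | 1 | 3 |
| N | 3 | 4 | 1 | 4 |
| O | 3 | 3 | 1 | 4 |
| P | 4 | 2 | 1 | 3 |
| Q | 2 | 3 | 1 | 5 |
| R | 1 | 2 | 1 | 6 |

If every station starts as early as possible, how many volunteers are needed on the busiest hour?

Early-start schedule: M@1, N@1, O@1, P@1, Q@1, R@1.
Load per hour: hour 1: 15, hour 2: 13, hour 3: 10, hour 4: 3, hour 5: 0, hour 6: 0.
Peak is 15.

15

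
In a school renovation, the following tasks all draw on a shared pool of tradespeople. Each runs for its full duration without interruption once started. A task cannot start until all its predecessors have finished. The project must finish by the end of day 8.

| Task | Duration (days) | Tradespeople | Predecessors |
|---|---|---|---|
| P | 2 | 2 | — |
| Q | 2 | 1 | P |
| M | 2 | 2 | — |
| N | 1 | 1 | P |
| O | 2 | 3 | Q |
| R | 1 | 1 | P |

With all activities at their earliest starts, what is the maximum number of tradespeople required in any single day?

Early-start schedule: P@1, Q@3, M@1, N@3, O@5, R@3.
Load per day: day 1: 4, day 2: 4, day 3: 3, day 4: 1, day 5: 3, day 6: 3, day 7: 0, day 8: 0.
Peak is 4.

4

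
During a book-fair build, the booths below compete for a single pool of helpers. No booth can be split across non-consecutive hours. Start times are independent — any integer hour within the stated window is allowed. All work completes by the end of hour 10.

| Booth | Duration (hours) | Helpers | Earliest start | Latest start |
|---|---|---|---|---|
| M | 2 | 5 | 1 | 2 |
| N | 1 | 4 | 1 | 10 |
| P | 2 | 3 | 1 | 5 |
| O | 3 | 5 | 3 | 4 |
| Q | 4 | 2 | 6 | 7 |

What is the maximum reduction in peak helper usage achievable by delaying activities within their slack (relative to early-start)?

4

Early-start peak: h1:12  h2:8  h3:5  h4:5  h5:5  h6:2  h7:2  h8:2  h9:2  h10:0 ⇒ 12.
Leveled (M@1, N@3, P@1, O@4, Q@6): h1:8  h2:8  h3:4  h4:5  h5:5  h6:7  h7:2  h8:2  h9:2  h10:0 ⇒ 8.
Reduction 12 − 8 = 4.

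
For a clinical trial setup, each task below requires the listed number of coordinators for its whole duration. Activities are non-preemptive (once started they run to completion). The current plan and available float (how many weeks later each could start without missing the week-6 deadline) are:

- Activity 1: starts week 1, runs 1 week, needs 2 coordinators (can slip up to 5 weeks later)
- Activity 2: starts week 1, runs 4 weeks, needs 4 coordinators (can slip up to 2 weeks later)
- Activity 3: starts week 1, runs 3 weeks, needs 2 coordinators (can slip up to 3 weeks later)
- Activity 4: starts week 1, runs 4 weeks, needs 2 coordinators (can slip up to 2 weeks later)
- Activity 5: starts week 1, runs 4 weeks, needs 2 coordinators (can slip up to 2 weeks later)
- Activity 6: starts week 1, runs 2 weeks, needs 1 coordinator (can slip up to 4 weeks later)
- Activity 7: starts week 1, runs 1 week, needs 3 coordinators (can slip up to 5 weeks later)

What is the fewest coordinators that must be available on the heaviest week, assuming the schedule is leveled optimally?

10

Early-start (Activity 1@1, Activity 2@1, Activity 3@1, Activity 4@1, Activity 5@1, Activity 6@1, Activity 7@1) gives peak 16: w1:16  w2:11  w3:10  w4:8  w5:0  w6:0.
Shift Activity 5→2, Activity 6→4, Activity 7→5.
Schedule Activity 1@1, Activity 2@1, Activity 3@1, Activity 4@1, Activity 5@2, Activity 6@4, Activity 7@5: w1:10  w2:10  w3:10  w4:9  w5:6  w6:0 — peak 10.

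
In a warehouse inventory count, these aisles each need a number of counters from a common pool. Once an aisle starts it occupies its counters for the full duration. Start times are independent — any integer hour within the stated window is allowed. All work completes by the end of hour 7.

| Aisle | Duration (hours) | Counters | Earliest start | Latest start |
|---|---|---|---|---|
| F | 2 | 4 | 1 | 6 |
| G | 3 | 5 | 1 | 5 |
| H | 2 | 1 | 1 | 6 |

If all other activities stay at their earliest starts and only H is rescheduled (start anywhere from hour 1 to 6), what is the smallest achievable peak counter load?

H@1: h1:10  h2:10  h3:5  h4:0  h5:0  h6:0  h7:0 → peak 10
H@2: h1:9  h2:10  h3:6  h4:0  h5:0  h6:0  h7:0 → peak 10
H@3: h1:9  h2:9  h3:6  h4:1  h5:0  h6:0  h7:0 → peak 9
H@4: h1:9  h2:9  h3:5  h4:1  h5:1  h6:0  h7:0 → peak 9
H@5: h1:9  h2:9  h3:5  h4:0  h5:1  h6:1  h7:0 → peak 9
H@6: h1:9  h2:9  h3:5  h4:0  h5:0  h6:1  h7:1 → peak 9
Best is H@3, peak 9.

9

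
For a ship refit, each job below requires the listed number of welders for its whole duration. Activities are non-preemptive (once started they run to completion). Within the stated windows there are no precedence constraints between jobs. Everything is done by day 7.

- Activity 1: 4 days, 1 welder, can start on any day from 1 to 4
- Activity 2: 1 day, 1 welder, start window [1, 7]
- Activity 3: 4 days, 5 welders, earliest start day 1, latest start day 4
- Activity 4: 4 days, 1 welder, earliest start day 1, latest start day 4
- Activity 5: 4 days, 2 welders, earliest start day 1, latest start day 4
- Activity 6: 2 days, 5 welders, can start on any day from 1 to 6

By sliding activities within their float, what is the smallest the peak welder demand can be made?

Early-start (Activity 1@1, Activity 2@1, Activity 3@1, Activity 4@1, Activity 5@1, Activity 6@1) gives peak 15: d1:15  d2:14  d3:9  d4:9  d5:0  d6:0  d7:0.
Shift Activity 5→2, Activity 6→5.
Schedule Activity 1@1, Activity 2@1, Activity 3@1, Activity 4@1, Activity 5@2, Activity 6@5: d1:8  d2:9  d3:9  d4:9  d5:7  d6:5  d7:0 — peak 9.

9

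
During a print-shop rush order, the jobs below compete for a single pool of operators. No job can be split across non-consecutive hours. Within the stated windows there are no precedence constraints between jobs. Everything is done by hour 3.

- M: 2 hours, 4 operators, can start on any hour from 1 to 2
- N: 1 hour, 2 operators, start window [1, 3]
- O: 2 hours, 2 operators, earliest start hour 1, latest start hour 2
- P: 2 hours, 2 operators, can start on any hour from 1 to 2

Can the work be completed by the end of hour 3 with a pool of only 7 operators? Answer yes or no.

no

The minimum achievable peak is 8; 7 < 8, so no feasible schedule stays within the cap.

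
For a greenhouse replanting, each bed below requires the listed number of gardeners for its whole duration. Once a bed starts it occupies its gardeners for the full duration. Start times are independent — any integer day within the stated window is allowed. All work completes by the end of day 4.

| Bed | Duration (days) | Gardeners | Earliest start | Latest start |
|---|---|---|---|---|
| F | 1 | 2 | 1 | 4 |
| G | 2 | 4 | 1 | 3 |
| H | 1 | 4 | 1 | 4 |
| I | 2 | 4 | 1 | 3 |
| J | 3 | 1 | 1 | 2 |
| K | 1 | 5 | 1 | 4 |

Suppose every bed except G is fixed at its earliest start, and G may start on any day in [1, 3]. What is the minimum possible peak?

16

G@1: d1:20  d2:9  d3:1  d4:0 → peak 20
G@2: d1:16  d2:9  d3:5  d4:0 → peak 16
G@3: d1:16  d2:5  d3:5  d4:4 → peak 16
Best is G@2, peak 16.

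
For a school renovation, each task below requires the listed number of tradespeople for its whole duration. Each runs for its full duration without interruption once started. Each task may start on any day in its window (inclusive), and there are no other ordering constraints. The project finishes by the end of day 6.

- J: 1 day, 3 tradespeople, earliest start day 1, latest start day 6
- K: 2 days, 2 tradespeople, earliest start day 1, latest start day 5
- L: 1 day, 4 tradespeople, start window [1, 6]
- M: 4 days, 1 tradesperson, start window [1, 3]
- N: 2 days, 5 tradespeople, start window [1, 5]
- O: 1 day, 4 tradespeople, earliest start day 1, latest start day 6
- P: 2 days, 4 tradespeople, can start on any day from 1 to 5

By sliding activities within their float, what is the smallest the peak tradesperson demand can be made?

Early-start (J@1, K@1, L@1, M@1, N@1, O@1, P@1) gives peak 23: d1:23  d2:12  d3:1  d4:1  d5:0  d6:0.
Shift K→2, M→2, N→4, O→6, P→2.
Schedule J@1, K@2, L@1, M@2, N@4, O@6, P@2: d1:7  d2:7  d3:7  d4:6  d5:6  d6:4 — peak 7.
Total tradesperson-days = 37 over 6 days ⇒ peak ≥ ⌈37/6⌉ = 7, so 7 is optimal.

7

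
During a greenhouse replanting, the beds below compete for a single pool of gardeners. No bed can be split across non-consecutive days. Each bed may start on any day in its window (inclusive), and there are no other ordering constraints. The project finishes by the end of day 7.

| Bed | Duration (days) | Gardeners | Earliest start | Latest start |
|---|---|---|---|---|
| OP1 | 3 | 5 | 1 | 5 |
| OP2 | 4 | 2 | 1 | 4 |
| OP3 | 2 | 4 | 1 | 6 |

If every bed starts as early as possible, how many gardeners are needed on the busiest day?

Early-start schedule: OP1@1, OP2@1, OP3@1.
Load per day: day 1: 11, day 2: 11, day 3: 7, day 4: 2, day 5: 0, day 6: 0, day 7: 0.
Peak is 11.

11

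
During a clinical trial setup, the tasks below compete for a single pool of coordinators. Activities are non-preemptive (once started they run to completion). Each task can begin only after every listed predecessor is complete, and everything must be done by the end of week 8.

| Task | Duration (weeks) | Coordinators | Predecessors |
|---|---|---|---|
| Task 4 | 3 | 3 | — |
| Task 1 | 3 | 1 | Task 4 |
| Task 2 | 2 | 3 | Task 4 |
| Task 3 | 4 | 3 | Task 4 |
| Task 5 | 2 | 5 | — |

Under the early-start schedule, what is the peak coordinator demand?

8

Early-start schedule: Task 4@1, Task 1@4, Task 2@4, Task 3@4, Task 5@1.
Load per week: week 1: 8, week 2: 8, week 3: 3, week 4: 7, week 5: 7, week 6: 4, week 7: 3, week 8: 0.
Peak is 8.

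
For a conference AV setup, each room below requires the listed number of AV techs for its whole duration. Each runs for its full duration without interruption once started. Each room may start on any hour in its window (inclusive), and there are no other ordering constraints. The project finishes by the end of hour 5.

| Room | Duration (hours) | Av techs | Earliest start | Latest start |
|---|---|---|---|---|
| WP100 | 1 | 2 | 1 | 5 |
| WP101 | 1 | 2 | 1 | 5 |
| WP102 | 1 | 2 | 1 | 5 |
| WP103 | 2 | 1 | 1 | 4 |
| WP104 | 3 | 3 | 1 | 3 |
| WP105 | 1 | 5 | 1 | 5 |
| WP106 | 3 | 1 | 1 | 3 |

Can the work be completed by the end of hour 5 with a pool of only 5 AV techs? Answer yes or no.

yes

Schedule WP100@1, WP101@1, WP102@4, WP103@2, WP104@2, WP105@5, WP106@1: h1:5  h2:5  h3:5  h4:5  h5:5 — peak 5 ≤ 5.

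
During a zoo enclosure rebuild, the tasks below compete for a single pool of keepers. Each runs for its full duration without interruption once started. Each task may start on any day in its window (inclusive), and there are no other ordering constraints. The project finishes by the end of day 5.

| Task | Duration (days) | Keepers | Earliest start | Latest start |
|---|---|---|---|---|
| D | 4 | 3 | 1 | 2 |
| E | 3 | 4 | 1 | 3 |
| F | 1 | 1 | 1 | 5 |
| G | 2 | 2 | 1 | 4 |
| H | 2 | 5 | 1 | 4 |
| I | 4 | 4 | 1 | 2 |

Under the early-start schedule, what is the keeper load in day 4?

At early start, day 4 has: D, I.
Demand: 3 + 4 = 7.

7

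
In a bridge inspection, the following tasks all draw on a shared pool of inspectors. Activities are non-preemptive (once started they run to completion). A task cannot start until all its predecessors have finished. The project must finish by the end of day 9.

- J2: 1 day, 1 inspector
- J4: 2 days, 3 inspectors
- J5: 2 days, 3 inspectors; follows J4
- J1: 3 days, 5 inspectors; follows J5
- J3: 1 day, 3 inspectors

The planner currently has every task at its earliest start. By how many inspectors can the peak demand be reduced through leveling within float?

2

Early-start peak: d1:7  d2:3  d3:3  d4:3  d5:5  d6:5  d7:5  d8:0  d9:0 ⇒ 7.
Leveled (J2@1, J4@1, J5@3, J1@5, J3@8): d1:4  d2:3  d3:3  d4:3  d5:5  d6:5  d7:5  d8:3  d9:0 ⇒ 5.
Reduction 7 − 5 = 2.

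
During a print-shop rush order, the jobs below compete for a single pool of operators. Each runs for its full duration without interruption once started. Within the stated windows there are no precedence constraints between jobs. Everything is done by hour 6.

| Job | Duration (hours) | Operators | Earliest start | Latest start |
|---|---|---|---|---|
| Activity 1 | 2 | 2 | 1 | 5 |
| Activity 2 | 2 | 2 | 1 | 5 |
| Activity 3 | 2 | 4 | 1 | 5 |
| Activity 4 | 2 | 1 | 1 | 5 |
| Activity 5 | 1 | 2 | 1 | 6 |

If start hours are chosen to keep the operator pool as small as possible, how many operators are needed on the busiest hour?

4

Early-start (Activity 1@1, Activity 2@1, Activity 3@1, Activity 4@1, Activity 5@1) gives peak 11: h1:11  h2:9  h3:0  h4:0  h5:0  h6:0.
Shift Activity 3→3, Activity 4→5, Activity 5→5.
Schedule Activity 1@1, Activity 2@1, Activity 3@3, Activity 4@5, Activity 5@5: h1:4  h2:4  h3:4  h4:4  h5:3  h6:1 — peak 4.
Total operator-hours = 20 over 6 hours ⇒ peak ≥ ⌈20/6⌉ = 4, so 4 is optimal.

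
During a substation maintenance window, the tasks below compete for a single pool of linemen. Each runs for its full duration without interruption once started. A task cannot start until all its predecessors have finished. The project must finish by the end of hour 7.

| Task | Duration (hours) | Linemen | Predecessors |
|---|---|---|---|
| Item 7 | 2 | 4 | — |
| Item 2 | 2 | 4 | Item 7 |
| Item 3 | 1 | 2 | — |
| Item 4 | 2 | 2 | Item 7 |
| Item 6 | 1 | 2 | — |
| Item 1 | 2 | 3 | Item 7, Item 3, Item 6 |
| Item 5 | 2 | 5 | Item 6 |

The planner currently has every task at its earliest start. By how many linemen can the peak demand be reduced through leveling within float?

7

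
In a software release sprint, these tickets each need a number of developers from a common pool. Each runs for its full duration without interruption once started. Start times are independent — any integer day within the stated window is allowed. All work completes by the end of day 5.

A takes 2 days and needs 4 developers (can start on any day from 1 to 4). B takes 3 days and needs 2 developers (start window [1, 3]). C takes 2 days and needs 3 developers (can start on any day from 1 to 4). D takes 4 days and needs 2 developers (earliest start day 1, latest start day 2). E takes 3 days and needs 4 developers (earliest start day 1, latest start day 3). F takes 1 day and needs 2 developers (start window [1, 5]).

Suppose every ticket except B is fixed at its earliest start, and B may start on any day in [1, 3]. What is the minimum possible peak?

15

B@1: d1:17  d2:15  d3:8  d4:2  d5:0 → peak 17
B@2: d1:15  d2:15  d3:8  d4:4  d5:0 → peak 15
B@3: d1:15  d2:13  d3:8  d4:4  d5:2 → peak 15
Best is B@2, peak 15.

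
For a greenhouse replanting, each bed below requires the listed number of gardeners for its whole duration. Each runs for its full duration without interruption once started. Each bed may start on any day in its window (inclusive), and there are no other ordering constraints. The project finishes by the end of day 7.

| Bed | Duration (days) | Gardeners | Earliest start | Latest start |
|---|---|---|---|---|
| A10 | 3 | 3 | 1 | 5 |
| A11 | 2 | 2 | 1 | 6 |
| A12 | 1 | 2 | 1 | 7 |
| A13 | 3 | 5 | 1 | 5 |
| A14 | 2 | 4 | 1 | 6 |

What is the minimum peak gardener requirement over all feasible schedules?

7

Early-start (A10@1, A11@1, A12@1, A13@1, A14@1) gives peak 16: d1:16  d2:14  d3:8  d4:0  d5:0  d6:0  d7:0.
Shift A13→5, A14→3.
Schedule A10@1, A11@1, A12@1, A13@5, A14@3: d1:7  d2:5  d3:7  d4:4  d5:5  d6:5  d7:5 — peak 7.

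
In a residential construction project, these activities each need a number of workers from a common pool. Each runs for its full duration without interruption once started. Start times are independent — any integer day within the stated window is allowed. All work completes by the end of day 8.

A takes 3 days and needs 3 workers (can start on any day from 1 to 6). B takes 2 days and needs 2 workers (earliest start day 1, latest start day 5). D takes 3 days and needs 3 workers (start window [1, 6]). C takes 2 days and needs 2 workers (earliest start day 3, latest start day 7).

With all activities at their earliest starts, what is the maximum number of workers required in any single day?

8

Early-start schedule: A@1, B@1, D@1, C@3.
Load per day: day 1: 8, day 2: 8, day 3: 8, day 4: 2, day 5: 0, day 6: 0, day 7: 0, day 8: 0.
Peak is 8.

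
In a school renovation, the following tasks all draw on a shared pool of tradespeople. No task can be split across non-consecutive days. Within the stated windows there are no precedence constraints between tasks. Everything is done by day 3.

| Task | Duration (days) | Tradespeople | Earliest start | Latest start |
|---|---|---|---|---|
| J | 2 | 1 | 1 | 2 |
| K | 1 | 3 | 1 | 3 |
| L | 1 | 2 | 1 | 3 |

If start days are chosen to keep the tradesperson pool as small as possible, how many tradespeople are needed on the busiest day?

Early-start (J@1, K@1, L@1) gives peak 6: d1:6  d2:1  d3:0.
Shift K→3.
Schedule J@1, K@3, L@1: d1:3  d2:1  d3:3 — peak 3.
Total tradesperson-days = 7 over 3 days ⇒ peak ≥ ⌈7/3⌉ = 3, so 3 is optimal.

3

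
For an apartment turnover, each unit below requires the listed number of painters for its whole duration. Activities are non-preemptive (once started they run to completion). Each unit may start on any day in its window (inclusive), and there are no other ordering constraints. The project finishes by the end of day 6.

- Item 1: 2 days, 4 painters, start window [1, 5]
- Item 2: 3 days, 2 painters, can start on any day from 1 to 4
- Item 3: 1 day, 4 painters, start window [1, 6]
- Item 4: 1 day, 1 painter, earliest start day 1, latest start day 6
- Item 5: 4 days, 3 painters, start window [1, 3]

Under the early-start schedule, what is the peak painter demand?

Early-start schedule: Item 1@1, Item 2@1, Item 3@1, Item 4@1, Item 5@1.
Load per day: day 1: 14, day 2: 9, day 3: 5, day 4: 3, day 5: 0, day 6: 0.
Peak is 14.

14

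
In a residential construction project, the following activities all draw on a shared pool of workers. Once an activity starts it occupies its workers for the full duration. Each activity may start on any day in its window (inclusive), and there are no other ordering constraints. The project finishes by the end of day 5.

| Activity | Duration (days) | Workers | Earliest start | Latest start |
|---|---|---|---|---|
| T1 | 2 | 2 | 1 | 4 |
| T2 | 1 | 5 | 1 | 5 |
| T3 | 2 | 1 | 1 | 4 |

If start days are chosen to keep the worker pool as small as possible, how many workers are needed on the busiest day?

5

Early-start (T1@1, T2@1, T3@1) gives peak 8: d1:8  d2:3  d3:0  d4:0  d5:0.
Shift T2→3.
Schedule T1@1, T2@3, T3@1: d1:3  d2:3  d3:5  d4:0  d5:0 — peak 5.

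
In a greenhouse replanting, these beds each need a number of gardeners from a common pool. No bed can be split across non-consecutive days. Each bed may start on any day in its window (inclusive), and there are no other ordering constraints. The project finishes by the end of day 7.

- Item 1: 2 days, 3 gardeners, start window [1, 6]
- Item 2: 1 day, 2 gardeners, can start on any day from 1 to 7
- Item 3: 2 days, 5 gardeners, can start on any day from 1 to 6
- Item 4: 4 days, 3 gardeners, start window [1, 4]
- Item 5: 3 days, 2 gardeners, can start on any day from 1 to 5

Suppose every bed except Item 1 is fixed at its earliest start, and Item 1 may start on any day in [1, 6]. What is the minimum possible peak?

12

Item 1@1: d1:15  d2:13  d3:5  d4:3  d5:0  d6:0  d7:0 → peak 15
Item 1@2: d1:12  d2:13  d3:8  d4:3  d5:0  d6:0  d7:0 → peak 13
Item 1@3: d1:12  d2:10  d3:8  d4:6  d5:0  d6:0  d7:0 → peak 12
Item 1@4: d1:12  d2:10  d3:5  d4:6  d5:3  d6:0  d7:0 → peak 12
Item 1@5: d1:12  d2:10  d3:5  d4:3  d5:3  d6:3  d7:0 → peak 12
Item 1@6: d1:12  d2:10  d3:5  d4:3  d5:0  d6:3  d7:3 → peak 12
Best is Item 1@3, peak 12.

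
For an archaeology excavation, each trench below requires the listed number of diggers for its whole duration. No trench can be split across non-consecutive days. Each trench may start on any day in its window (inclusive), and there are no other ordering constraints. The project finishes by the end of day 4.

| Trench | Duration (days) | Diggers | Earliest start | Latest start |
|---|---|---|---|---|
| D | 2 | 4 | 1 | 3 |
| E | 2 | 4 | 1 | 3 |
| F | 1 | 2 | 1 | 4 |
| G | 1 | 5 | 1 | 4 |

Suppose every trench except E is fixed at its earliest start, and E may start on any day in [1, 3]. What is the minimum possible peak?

E@1: d1:15  d2:8  d3:0  d4:0 → peak 15
E@2: d1:11  d2:8  d3:4  d4:0 → peak 11
E@3: d1:11  d2:4  d3:4  d4:4 → peak 11
Best is E@2, peak 11.

11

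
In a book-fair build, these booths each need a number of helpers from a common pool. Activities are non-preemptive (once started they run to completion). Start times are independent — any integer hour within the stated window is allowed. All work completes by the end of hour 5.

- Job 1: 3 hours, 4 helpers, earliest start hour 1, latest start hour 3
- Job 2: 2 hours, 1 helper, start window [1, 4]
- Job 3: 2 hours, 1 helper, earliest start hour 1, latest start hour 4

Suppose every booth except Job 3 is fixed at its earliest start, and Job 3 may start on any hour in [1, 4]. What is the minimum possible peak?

Job 3@1: h1:6  h2:6  h3:4  h4:0  h5:0 → peak 6
Job 3@2: h1:5  h2:6  h3:5  h4:0  h5:0 → peak 6
Job 3@3: h1:5  h2:5  h3:5  h4:1  h5:0 → peak 5
Job 3@4: h1:5  h2:5  h3:4  h4:1  h5:1 → peak 5
Best is Job 3@3, peak 5.

5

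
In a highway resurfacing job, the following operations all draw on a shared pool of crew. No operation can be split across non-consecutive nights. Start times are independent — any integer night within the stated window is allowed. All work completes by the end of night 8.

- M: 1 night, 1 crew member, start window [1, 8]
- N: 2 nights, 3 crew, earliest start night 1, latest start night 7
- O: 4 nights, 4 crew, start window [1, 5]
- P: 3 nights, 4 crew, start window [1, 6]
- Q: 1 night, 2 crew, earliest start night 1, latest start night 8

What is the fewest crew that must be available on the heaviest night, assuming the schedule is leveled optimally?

7

Early-start (M@1, N@1, O@1, P@1, Q@1) gives peak 14: n1:14  n2:11  n3:8  n4:4  n5:0  n6:0  n7:0  n8:0.
Shift O→2, P→6.
Schedule M@1, N@1, O@2, P@6, Q@1: n1:6  n2:7  n3:4  n4:4  n5:4  n6:4  n7:4  n8:4 — peak 7.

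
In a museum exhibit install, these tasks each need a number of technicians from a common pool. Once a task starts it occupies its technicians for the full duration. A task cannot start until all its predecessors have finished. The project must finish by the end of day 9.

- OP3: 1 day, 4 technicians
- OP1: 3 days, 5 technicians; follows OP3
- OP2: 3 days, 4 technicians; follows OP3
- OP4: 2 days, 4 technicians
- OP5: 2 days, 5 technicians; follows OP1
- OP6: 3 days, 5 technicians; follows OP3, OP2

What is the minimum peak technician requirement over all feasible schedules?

Early-start (OP3@1, OP1@2, OP2@2, OP4@1, OP5@5, OP6@5) gives peak 13: d1:8  d2:13  d3:9  d4:9  d5:10  d6:10  d7:5  d8:0  d9:0.
Shift OP4→5, OP6→7.
Schedule OP3@1, OP1@2, OP2@2, OP4@5, OP5@5, OP6@7: d1:4  d2:9  d3:9  d4:9  d5:9  d6:9  d7:5  d8:5  d9:5 — peak 9.

9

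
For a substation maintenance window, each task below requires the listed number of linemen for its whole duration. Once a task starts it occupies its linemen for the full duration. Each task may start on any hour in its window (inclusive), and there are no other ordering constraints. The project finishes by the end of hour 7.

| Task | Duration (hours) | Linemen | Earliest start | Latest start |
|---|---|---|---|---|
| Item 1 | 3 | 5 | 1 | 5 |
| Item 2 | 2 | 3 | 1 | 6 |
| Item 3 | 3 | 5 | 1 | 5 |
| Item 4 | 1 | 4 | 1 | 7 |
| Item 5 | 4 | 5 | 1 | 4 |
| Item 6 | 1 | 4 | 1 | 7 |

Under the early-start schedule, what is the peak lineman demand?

26

Early-start schedule: Item 1@1, Item 2@1, Item 3@1, Item 4@1, Item 5@1, Item 6@1.
Load per hour: hour 1: 26, hour 2: 18, hour 3: 15, hour 4: 5, hour 5: 0, hour 6: 0, hour 7: 0.
Peak is 26.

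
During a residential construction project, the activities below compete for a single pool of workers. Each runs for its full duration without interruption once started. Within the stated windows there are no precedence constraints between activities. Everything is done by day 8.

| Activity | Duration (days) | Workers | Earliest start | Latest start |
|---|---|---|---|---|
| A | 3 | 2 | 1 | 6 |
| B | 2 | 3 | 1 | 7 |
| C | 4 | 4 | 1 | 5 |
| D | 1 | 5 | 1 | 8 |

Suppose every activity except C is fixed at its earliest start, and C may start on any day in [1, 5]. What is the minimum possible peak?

10

C@1: d1:14  d2:9  d3:6  d4:4  d5:0  d6:0  d7:0  d8:0 → peak 14
C@2: d1:10  d2:9  d3:6  d4:4  d5:4  d6:0  d7:0  d8:0 → peak 10
C@3: d1:10  d2:5  d3:6  d4:4  d5:4  d6:4  d7:0  d8:0 → peak 10
C@4: d1:10  d2:5  d3:2  d4:4  d5:4  d6:4  d7:4  d8:0 → peak 10
C@5: d1:10  d2:5  d3:2  d4:0  d5:4  d6:4  d7:4  d8:4 → peak 10
Best is C@2, peak 10.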